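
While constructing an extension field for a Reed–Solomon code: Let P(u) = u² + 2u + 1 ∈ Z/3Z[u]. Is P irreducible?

Check for roots in Z/3Z: P(0) = 1; P(1) = 1; P(2) = 0 → root.
P(2) = 0, so (u − 2) divides P(u); P is reducible.

No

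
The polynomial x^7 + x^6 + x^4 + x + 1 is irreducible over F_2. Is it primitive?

Write f(x) = x^7 + x^6 + x^4 + x + 1.
|GF(2^7)^×| = 2^7 − 1 = 127. Prime factorization: 127 = 127.
f is primitive ⇔ x has order 127 in GF(2)[x]/(f), i.e. x^(127/q) ≠ 1 for each prime q | 127.
x^(1) mod f = x.
None equal 1, so x has full order 127; f is primitive.

Yes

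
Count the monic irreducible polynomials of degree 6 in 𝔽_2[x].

9

x^(2^6) − x is the product of all monic irreducibles of degree dividing 6; Möbius inversion gives N = (1/6) Σ μ(6/d)·2^d.
Divisors of 6: 1, 2, 3, 6; μ(6/d) for each: 1, -1, -1, 1.
Σ = 2^1 − 2^2 − 2^3 + 2^6 = 54.
N = 54/6 = 9.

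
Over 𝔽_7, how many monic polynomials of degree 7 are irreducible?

117648

x^(7^7) − x is the product of all monic irreducibles of degree dividing 7; Möbius inversion gives N = (1/7) Σ μ(7/d)·7^d.
Divisors of 7: 1, 7; μ(7/d) for each: -1, 1.
Σ = − 7^1 + 7^7 = 823536.
N = 823536/7 = 117648.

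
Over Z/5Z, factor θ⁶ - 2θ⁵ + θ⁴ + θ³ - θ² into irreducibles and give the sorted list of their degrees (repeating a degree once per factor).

1, 1, 1, 1, 2

Write f(θ) = θ⁶ - 2θ⁵ + θ⁴ + θ³ - θ².
Roots in Z/5Z: f(0) = 0 → root; f(1) = 0 → root; f(2) = 0 → root; f(3) = 2; f(4) = 2.
Linear factors from roots: (θ), (θ - 1), (θ - 2).
Complete factorization: f(θ) = (θ - 2)·(θ - 1)·(θ)^2·(θ² + θ + 2).
Factor degrees with multiplicity: 1 + 1 + 1 + 1 + 2 = 6.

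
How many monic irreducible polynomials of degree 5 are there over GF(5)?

624

The number of monic irreducibles of degree 5 over GF(5) is (1/5)·Σ_{d∣5} μ(5/d) 5^d.
Divisors of 5: 1, 5; μ(5/d) for each: -1, 1.
Σ = − 5^1 + 5^5 = 3120.
N = 3120/5 = 624.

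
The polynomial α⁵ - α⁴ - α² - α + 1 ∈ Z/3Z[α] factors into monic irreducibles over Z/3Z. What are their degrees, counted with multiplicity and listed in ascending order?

Write h(α) = α⁵ - α⁴ - α² - α + 1.
Roots in Z/3Z: h(0) = 1; h(1) = 2; h(2) = 2.
Complete factorization: h(α) = (α⁵ - α⁴ - α² - α + 1).
Factor degrees with multiplicity: 5 = 5.

5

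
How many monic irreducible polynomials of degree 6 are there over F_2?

9

x^(2^6) − x is the product of all monic irreducibles of degree dividing 6; Möbius inversion gives N = (1/6) Σ μ(6/d)·2^d.
Divisors of 6: 1, 2, 3, 6; μ(6/d) for each: 1, -1, -1, 1.
Σ = 2^1 − 2^2 − 2^3 + 2^6 = 54.
N = 54/6 = 9.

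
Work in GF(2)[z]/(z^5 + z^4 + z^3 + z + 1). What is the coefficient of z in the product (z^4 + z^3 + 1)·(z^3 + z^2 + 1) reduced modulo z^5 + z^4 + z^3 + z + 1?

Multiply in GF(2)[z]: (z^4 + z^3 + 1)·(z^3 + z^2 + 1) = z^7 + z^5 + z^4 + z^2 + 1.
Reduce using z^5 ≡ z^4 + z^3 + z + 1 (mod z^5 + z^4 + z^3 + z + 1).
Reduced: z^4 + z^2.

0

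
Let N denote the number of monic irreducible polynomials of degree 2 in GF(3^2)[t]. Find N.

The number of monic irreducibles of degree 2 over GF(9) is (1/2)·Σ_{d∣2} μ(2/d) 9^d.
Divisors of 2: 1, 2; μ(2/d) for each: -1, 1.
Σ = − 9^1 + 9^2 = 72.
N = 72/2 = 36.

36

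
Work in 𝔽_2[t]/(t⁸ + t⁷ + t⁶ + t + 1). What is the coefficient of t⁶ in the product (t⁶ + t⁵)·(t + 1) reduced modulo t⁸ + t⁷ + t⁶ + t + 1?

Multiply in 𝔽_2[t]: (t⁶ + t⁵)·(t + 1) = t⁷ + t⁵.
Reduced: t⁷ + t⁵.

0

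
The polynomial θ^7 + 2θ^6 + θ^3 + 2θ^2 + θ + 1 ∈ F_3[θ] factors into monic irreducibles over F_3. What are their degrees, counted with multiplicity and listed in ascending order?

7

Write h(θ) = θ^7 + 2θ^6 + θ^3 + 2θ^2 + θ + 1.
Roots in F_3: h(0) = 1; h(1) = 2; h(2) = 2.
Complete factorization: h(θ) = (θ^7 + 2θ^6 + θ^3 + 2θ^2 + θ + 1).
Factor degrees with multiplicity: 7 = 7.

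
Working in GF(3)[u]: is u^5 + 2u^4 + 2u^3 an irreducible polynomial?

No

Write h(u) = u^5 + 2u^4 + 2u^3.
Check for roots in GF(3): h(0) = 0 → root; h(1) = 2; h(2) = 2.
h(0) = 0, so (u) divides h(u); h is reducible.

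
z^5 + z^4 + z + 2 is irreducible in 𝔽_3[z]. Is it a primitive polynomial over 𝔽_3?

Write f(z) = z^5 + z^4 + z + 2.
|GF(3^5)^×| = 3^5 − 1 = 242. Prime factorization: 242 = 2·11^2.
f is primitive ⇔ z has order 242 in GF(3)[z]/(f), i.e. z^(242/q) ≠ 1 for each prime q | 242.
z^(121) mod f = 1
z^(22) mod f = z^4 + 2z^3 + z + 1.
Since z^(121) = 1, the order of z divides 121 < 242; not primitive.

No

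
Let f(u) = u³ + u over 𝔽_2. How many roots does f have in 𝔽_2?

2

Evaluate at each of the 2 elements of 𝔽_2:
f(0) = 0 → root; f(1) = 0 → root.
Roots: {0, 1}.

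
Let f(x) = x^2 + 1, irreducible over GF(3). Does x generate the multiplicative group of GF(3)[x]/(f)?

No

|GF(3^2)^×| = 3^2 − 1 = 8. Prime factorization: 8 = 2^3.
f is primitive ⇔ x has order 8 in GF(3)[x]/(f), i.e. x^(8/q) ≠ 1 for each prime q | 8.
x^(4) mod f = 1
Since x^(4) = 1, the order of x divides 4 < 8; not primitive.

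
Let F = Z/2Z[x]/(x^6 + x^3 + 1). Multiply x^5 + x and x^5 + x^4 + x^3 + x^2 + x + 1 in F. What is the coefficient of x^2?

0

Multiply in Z/2Z[x]: (x^5 + x)·(x^5 + x^4 + x^3 + x^2 + x + 1) = x^10 + x^9 + x^8 + x^7 + x^4 + x^3 + x^2 + x.
Reduce using x^6 ≡ x^3 + 1 (mod x^6 + x^3 + 1).
Reduced: x^5 + x^3 + x + 1.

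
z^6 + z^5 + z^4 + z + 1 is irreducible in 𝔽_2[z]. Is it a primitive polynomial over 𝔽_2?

Write f(z) = z^6 + z^5 + z^4 + z + 1.
|GF(2^6)^×| = 2^6 − 1 = 63. Prime factorization: 63 = 3^2·7.
f is primitive ⇔ z has order 63 in GF(2)[z]/(f), i.e. z^(63/q) ≠ 1 for each prime q | 63.
z^(21) mod f = z^4 + z^3 + 1.
z^(9) mod f = z^5 + z^2 + z + 1.
None equal 1, so z has full order 63; f is primitive.

Yes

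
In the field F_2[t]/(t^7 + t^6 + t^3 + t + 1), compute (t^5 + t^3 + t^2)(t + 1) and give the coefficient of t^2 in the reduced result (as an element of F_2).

1

Multiply in F_2[t]: (t^5 + t^3 + t^2)·(t + 1) = t^6 + t^5 + t^4 + t^2.
Reduced: t^6 + t^5 + t^4 + t^2.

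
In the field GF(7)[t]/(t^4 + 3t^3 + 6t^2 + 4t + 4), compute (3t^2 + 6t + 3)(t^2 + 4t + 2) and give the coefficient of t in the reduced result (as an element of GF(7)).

5

Multiply in GF(7)[t]: (3t^2 + 6t + 3)·(t^2 + 4t + 2) = 3t^4 + 4t^3 + 5t^2 + 3t + 6.
Reduce using t^4 ≡ 4t^3 + t^2 + 3t + 3 (mod t^4 + 3t^3 + 6t^2 + 4t + 4).
Reduced: 2t^3 + t^2 + 5t + 1.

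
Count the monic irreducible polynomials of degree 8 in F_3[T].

x^(3^8) − x is the product of all monic irreducibles of degree dividing 8; Möbius inversion gives N = (1/8) Σ μ(8/d)·3^d.
Divisors of 8: 1, 2, 4, 8; μ(8/d) for each: 0, 0, -1, 1.
Σ = − 3^4 + 3^8 = 6480.
N = 6480/8 = 810.

810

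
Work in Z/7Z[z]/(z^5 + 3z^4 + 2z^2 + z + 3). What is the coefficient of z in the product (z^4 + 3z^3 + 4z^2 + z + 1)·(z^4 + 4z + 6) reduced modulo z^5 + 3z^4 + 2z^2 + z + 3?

Multiply in Z/7Z[z]: (z^4 + 3z^3 + 4z^2 + z + 1)·(z^4 + 4z + 6) = z^8 + 3z^7 + 4z^6 + 5z^5 + 5z^4 + 6z^3 + 3z + 6.
Reduce using z^5 ≡ 4z^4 + 5z^2 + 6z + 4 (mod z^5 + 3z^4 + 2z^2 + z + 3).
Reduced: 3z^4 + 2z^3 + 5.

0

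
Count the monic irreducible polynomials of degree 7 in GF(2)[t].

By the necklace-counting formula, N_2(7) = (1/7) Σ_{d|7} μ(7/d)·2^d.
Divisors of 7: 1, 7; μ(7/d) for each: -1, 1.
Σ = − 2^1 + 2^7 = 126.
N = 126/7 = 18.

18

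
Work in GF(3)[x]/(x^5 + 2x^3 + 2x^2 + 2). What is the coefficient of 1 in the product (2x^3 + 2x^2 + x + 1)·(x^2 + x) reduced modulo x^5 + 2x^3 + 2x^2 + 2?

Multiply in GF(3)[x]: (2x^3 + 2x^2 + x + 1)·(x^2 + x) = 2x^5 + x^4 + 2x^2 + x.
Reduce using x^5 ≡ x^3 + x^2 + 1 (mod x^5 + 2x^3 + 2x^2 + 2).
Reduced: x^4 + 2x^3 + x^2 + x + 2.

2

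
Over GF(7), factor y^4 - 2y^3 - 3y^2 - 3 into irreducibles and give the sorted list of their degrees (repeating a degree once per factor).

1, 1, 2

Write f(y) = y^4 - 2y^3 - 3y^2 - 3.
Linear factors from roots: (y - 1), (y + 3).
Complete factorization: f(y) = (y + 3)·(y - 1)·(y^2 + 3y + 1).
Factor degrees with multiplicity: 1 + 1 + 2 = 4.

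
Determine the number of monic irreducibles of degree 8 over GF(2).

30

By the necklace-counting formula, N_2(8) = (1/8) Σ_{d|8} μ(8/d)·2^d.
Divisors of 8: 1, 2, 4, 8; μ(8/d) for each: 0, 0, -1, 1.
Σ = − 2^4 + 2^8 = 240.
N = 240/8 = 30.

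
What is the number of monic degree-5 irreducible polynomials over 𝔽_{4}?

204

x^(4^5) − x is the product of all monic irreducibles of degree dividing 5; Möbius inversion gives N = (1/5) Σ μ(5/d)·4^d.
Divisors of 5: 1, 5; μ(5/d) for each: -1, 1.
Σ = − 4^1 + 4^5 = 1020.
N = 1020/5 = 204.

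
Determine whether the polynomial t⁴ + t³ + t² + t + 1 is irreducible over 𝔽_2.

Yes

Write h(t) = t⁴ + t³ + t² + t + 1.
Check for roots in 𝔽_2: h(0) = 1; h(1) = 1.
No roots, so no linear factors.
Monic irreducibles of degree 2 over GF(2): t² + t + 1.
None of them divide h (all give nonzero remainder).
No irreducible factor of degree ≤ 2 exists, so h is irreducible over GF(2).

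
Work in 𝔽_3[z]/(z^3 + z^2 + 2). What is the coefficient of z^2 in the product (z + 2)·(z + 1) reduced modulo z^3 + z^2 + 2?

Multiply in 𝔽_3[z]: (z + 2)·(z + 1) = z^2 + 2.
Reduced: z^2 + 2.

1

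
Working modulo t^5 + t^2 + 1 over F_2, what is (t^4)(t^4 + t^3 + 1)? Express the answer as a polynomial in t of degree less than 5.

t^3 + 1

Multiply in F_2[t]: (t^4)·(t^4 + t^3 + 1) = t^8 + t^7 + t^4.
Reduce using t^5 ≡ t^2 + 1 (mod t^5 + t^2 + 1).
Reduced: t^3 + 1.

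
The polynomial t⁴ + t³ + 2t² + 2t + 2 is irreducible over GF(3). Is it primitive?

Write f(t) = t⁴ + t³ + 2t² + 2t + 2.
|GF(3^4)^×| = 3^4 − 1 = 80. Prime factorization: 80 = 2^4·5.
f is primitive ⇔ t has order 80 in GF(3)[t]/(f), i.e. t^(80/q) ≠ 1 for each prime q | 80.
t^(40) mod f = 2.
t^(16) mod f = t² + t.
None equal 1, so t has full order 80; f is primitive.

Yes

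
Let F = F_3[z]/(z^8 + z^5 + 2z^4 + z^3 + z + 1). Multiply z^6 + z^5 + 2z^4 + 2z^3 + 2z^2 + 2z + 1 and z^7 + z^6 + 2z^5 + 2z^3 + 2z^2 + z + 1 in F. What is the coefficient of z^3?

Multiply in F_3[z]: (z^6 + z^5 + 2z^4 + 2z^3 + 2z^2 + 2z + 1)·(z^7 + z^6 + 2z^5 + 2z^3 + 2z^2 + z + 1) = z^13 + 2z^12 + 2z^11 + z^9 + 2z^7 + z^5 + z^3 + 1.
Reduce using z^8 ≡ 2z^5 + z^4 + 2z^3 + 2z + 2 (mod z^8 + z^5 + 2z^4 + z^3 + z + 1).
Reduced: 2z^6 + z^4 + z^3 + z^2 + z + 2.

1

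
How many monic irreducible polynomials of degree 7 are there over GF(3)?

312

The number of monic irreducibles of degree 7 over GF(3) is (1/7)·Σ_{d∣7} μ(7/d) 3^d.
Divisors of 7: 1, 7; μ(7/d) for each: -1, 1.
Σ = − 3^1 + 3^7 = 2184.
N = 2184/7 = 312.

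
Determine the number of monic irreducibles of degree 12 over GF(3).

Gauss's count: N_{3}(12) = (1/12) Σ_{d|12} μ(12/d)·3^d.
Divisors of 12: 1, 2, 3, 4, 6, 12; μ(12/d) for each: 0, 1, 0, -1, -1, 1.
Σ = 3^2 − 3^4 − 3^6 + 3^12 = 530640.
N = 530640/12 = 44220.

44220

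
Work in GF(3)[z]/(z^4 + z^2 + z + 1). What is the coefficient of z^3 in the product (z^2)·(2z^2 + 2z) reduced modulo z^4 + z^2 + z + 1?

2

Multiply in GF(3)[z]: (z^2)·(2z^2 + 2z) = 2z^4 + 2z^3.
Reduce using z^4 ≡ 2z^2 + 2z + 2 (mod z^4 + z^2 + z + 1).
Reduced: 2z^3 + z^2 + z + 1.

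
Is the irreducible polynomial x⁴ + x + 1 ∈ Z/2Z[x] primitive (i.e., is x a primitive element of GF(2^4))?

Yes

Write f(x) = x⁴ + x + 1.
|GF(2^4)^×| = 2^4 − 1 = 15. Prime factorization: 15 = 3·5.
f is primitive ⇔ x has order 15 in GF(2)[x]/(f), i.e. x^(15/q) ≠ 1 for each prime q | 15.
x^(5) mod f = x² + x.
x^(3) mod f = x³.
None equal 1, so x has full order 15; f is primitive.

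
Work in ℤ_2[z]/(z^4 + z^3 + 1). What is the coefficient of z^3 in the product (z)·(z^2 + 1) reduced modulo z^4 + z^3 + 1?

1

Multiply in ℤ_2[z]: (z)·(z^2 + 1) = z^3 + z.
Reduced: z^3 + z.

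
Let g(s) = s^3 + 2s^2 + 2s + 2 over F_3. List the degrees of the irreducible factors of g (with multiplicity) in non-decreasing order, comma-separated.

Roots in F_3: g(0) = 2; g(1) = 1; g(2) = 1.
Complete factorization: g(s) = (s^3 + 2s^2 + 2s + 2).
Factor degrees with multiplicity: 3 = 3.

3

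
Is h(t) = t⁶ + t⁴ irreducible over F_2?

No

Check for roots in F_2: h(0) = 0 → root; h(1) = 0 → root.
h(0) = 0, so (t) divides h(t); h is reducible.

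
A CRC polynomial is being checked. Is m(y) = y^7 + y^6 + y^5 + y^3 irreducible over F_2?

No

Check for roots in F_2: m(0) = 0 → root; m(1) = 0 → root.
m(0) = 0, so (y) divides m(y); m is reducible.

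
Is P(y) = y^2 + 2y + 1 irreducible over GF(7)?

Check for roots in GF(7): P(0) = 1; P(1) = 4; P(2) = 2; P(3) = 2; P(4) = 4; P(5) = 1; P(6) = 0 → root.
P(6) = 0, so (y − 6) divides P(y); P is reducible.

No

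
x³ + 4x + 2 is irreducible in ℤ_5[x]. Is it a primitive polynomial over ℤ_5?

Write f(x) = x³ + 4x + 2.
|GF(5^3)^×| = 5^3 − 1 = 124. Prime factorization: 124 = 2^2·31.
f is primitive ⇔ x has order 124 in GF(5)[x]/(f), i.e. x^(124/q) ≠ 1 for each prime q | 124.
x^(62) mod f = 4.
x^(4) mod f = x² + 3x.
None equal 1, so x has full order 124; f is primitive.

Yes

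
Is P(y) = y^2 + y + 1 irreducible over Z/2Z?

Yes

Check for roots in Z/2Z: P(0) = 1; P(1) = 1.
No roots. A degree-2 polynomial over a field with no linear factor is irreducible.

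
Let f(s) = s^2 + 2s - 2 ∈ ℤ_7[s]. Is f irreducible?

Check for roots in ℤ_7: f(0) = 5; f(1) = 1; f(2) = 6; f(3) = 6; f(4) = 1; f(5) = 5; f(6) = 4.
No roots. A degree-2 polynomial over a field with no linear factor is irreducible.

Yes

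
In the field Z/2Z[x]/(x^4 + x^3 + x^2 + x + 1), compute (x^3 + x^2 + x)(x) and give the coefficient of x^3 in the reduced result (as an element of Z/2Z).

0

Multiply in Z/2Z[x]: (x^3 + x^2 + x)·(x) = x^4 + x^3 + x^2.
Reduce using x^4 ≡ x^3 + x^2 + x + 1 (mod x^4 + x^3 + x^2 + x + 1).
Reduced: x + 1.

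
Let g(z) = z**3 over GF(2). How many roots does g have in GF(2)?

Evaluate at each of the 2 elements of GF(2):
g(0) = 0 → root; g(1) = 1.
Roots: {0}.

1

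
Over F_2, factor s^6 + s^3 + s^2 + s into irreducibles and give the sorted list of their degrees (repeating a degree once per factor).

1, 1, 1, 3

Write f(s) = s^6 + s^3 + s^2 + s.
Roots in F_2: f(0) = 0 → root; f(1) = 0 → root.
Linear factors from roots: (s), (s + 1).
Complete factorization: f(s) = (s)·(s + 1)^2·(s^3 + s + 1).
Factor degrees with multiplicity: 1 + 1 + 1 + 3 = 6.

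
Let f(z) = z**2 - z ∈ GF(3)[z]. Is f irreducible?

No

Check for roots in GF(3): f(0) = 0 → root; f(1) = 0 → root; f(2) = 2.
f(0) = 0, so (z) divides f(z); f is reducible.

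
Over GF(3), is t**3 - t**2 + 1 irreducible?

Write m(t) = t**3 - t**2 + 1.
Check for roots in GF(3): m(0) = 1; m(1) = 1; m(2) = 2.
No roots. A degree-3 polynomial over a field with no linear factor is irreducible.

Yes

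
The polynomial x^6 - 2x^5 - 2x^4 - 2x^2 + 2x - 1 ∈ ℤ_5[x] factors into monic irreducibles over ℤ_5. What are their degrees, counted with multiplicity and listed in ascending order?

Write f(x) = x^6 - 2x^5 - 2x^4 - 2x^2 + 2x - 1.
Roots in ℤ_5: f(0) = 4; f(1) = 1; f(2) = 3; f(3) = 3; f(4) = 1.
Complete factorization: f(x) = (x^6 - 2x^5 - 2x^4 - 2x^2 + 2x - 1).
Factor degrees with multiplicity: 6 = 6.

6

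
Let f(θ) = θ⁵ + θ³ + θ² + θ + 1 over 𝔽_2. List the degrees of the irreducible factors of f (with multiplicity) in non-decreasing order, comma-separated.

Roots in 𝔽_2: f(0) = 1; f(1) = 1.
Complete factorization: f(θ) = (θ⁵ + θ³ + θ² + θ + 1).
Factor degrees with multiplicity: 5 = 5.

5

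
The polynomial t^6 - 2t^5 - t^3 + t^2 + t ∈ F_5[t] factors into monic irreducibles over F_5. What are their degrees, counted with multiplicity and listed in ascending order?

1, 1, 2, 2

Write h(t) = t^6 - 2t^5 - t^3 + t^2 + t.
Roots in F_5: h(0) = 0 → root; h(1) = 0 → root; h(2) = 3; h(3) = 3; h(4) = 4.
Linear factors from roots: (t), (t - 1).
Complete factorization: h(t) = (t)·(t - 1)·(t^2 + 2)·(t^2 - t + 2).
Factor degrees with multiplicity: 1 + 1 + 2 + 2 = 6.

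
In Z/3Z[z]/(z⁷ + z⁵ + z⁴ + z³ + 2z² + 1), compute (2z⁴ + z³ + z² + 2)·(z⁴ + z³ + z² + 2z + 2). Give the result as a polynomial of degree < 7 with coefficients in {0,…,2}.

Multiply in Z/3Z[z]: (2z⁴ + z³ + z² + 2)·(z⁴ + z³ + z² + 2z + 2) = 2z⁸ + z⁶ + z² + z + 1.
Reduce using z⁷ ≡ 2z⁵ + 2z⁴ + 2z³ + z² + 2 (mod z⁷ + z⁵ + z⁴ + z³ + 2z² + 1).
Reduced: 2z⁶ + z⁵ + z⁴ + 2z³ + z² + 2z + 1.

2z^6 + z^5 + z^4 + 2z^3 + z^2 + 2z + 1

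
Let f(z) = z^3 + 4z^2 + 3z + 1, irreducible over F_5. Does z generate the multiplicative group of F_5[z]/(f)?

No

|GF(5^3)^×| = 5^3 − 1 = 124. Prime factorization: 124 = 2^2·31.
f is primitive ⇔ z has order 124 in GF(5)[z]/(f), i.e. z^(124/q) ≠ 1 for each prime q | 124.
z^(62) mod f = 1
z^(4) mod f = 3z^2 + z + 4.
Since z^(62) = 1, the order of z divides 62 < 124; not primitive.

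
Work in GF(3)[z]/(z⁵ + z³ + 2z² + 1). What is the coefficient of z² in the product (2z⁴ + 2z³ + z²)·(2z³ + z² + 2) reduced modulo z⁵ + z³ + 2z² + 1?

Multiply in GF(3)[z]: (2z⁴ + 2z³ + z²)·(2z³ + z² + 2) = z⁷ + z⁵ + 2z⁴ + z³ + 2z².
Reduce using z⁵ ≡ 2z³ + z² + 2 (mod z⁵ + z³ + 2z² + 1).
Reduced: z³ + z².

1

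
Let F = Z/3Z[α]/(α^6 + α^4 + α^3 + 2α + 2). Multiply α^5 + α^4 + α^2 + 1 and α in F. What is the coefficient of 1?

Multiply in Z/3Z[α]: (α^5 + α^4 + α^2 + 1)·(α) = α^6 + α^5 + α^3 + α.
Reduce using α^6 ≡ 2α^4 + 2α^3 + α + 1 (mod α^6 + α^4 + α^3 + 2α + 2).
Reduced: α^5 + 2α^4 + 2α + 1.

1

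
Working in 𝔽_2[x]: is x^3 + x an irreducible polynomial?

No

Write h(x) = x^3 + x.
Check for roots in 𝔽_2: h(0) = 0 → root; h(1) = 0 → root.
h(0) = 0, so (x) divides h(x); h is reducible.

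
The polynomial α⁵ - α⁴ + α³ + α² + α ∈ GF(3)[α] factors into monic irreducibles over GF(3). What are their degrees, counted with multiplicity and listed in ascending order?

1, 1, 1, 2

Write g(α) = α⁵ - α⁴ + α³ + α² + α.
Roots in GF(3): g(0) = 0 → root; g(1) = 0 → root; g(2) = 0 → root.
Linear factors from roots: (α), (α - 1), (α + 1).
Complete factorization: g(α) = (α)·(α + 1)·(α - 1)·(α² - α - 1).
Factor degrees with multiplicity: 1 + 1 + 1 + 2 = 5.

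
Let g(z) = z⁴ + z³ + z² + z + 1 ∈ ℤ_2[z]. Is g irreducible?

Yes

Check for roots in ℤ_2: g(0) = 1; g(1) = 1.
No roots, so no linear factors.
Monic irreducibles of degree 2 over GF(2): z² + z + 1.
None of them divide g (all give nonzero remainder).
No irreducible factor of degree ≤ 2 exists, so g is irreducible over GF(2).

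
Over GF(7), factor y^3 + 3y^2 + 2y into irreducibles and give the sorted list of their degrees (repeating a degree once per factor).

Write g(y) = y^3 + 3y^2 + 2y.
Linear factors from roots: (y), (y + 2), (y + 1).
Complete factorization: g(y) = (y)·(y + 1)·(y + 2).
Factor degrees with multiplicity: 1 + 1 + 1 = 3.

1, 1, 1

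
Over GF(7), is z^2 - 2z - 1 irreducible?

Write m(z) = z^2 - 2z - 1.
Check for roots in GF(7): m(0) = 6; m(1) = 5; m(2) = 6; m(3) = 2; m(4) = 0 → root; m(5) = 0 → root; m(6) = 2.
m(4) = 0, so (z − 4) divides m(z); m is reducible.

No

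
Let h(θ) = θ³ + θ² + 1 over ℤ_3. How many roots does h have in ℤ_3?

1

Evaluate at each of the 3 elements of ℤ_3:
h(0) = 1; h(1) = 0 → root; h(2) = 1.
Roots: {1}.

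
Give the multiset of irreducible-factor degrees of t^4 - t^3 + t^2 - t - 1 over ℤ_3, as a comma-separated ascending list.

Write g(t) = t^4 - t^3 + t^2 - t - 1.
Roots in ℤ_3: g(0) = 2; g(1) = 2; g(2) = 0 → root.
Linear factors from roots: (t + 1).
Complete factorization: g(t) = (t + 1)·(t^3 + t^2 - 1).
Factor degrees with multiplicity: 1 + 3 = 4.

1, 3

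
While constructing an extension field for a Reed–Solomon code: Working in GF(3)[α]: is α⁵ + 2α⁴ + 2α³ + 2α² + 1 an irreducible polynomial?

Write P(α) = α⁵ + 2α⁴ + 2α³ + 2α² + 1.
Check for roots in GF(3): P(0) = 1; P(1) = 2; P(2) = 2.
No roots, so no linear factors.
Monic irreducibles of degree 2 over GF(3): α² + 1, α² + α + 2, α² + 2α + 2.
None of them divide P (all give nonzero remainder).
No irreducible factor of degree ≤ 2 exists, so P is irreducible over GF(3).

Yes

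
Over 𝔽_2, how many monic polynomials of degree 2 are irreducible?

By the necklace-counting formula, N_2(2) = (1/2) Σ_{d|2} μ(2/d)·2^d.
Divisors of 2: 1, 2; μ(2/d) for each: -1, 1.
Σ = − 2^1 + 2^2 = 2.
N = 2/2 = 1.

1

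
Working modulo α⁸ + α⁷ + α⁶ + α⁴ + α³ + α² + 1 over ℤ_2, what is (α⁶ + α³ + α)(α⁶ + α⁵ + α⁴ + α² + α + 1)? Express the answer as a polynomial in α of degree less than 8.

Multiply in ℤ_2[α]: (α⁶ + α³ + α)·(α⁶ + α⁵ + α⁴ + α² + α + 1) = α¹² + α¹¹ + α¹⁰ + α⁹ + α⁷ + α⁴ + α² + α.
Reduce using α⁸ ≡ α⁷ + α⁶ + α⁴ + α³ + α² + 1 (mod α⁸ + α⁷ + α⁶ + α⁴ + α³ + α² + 1).
Reduced: α⁷ + α⁶ + α⁵ + α⁴ + α³ + α².

α^7 + α^6 + α^5 + α^4 + α^3 + α^2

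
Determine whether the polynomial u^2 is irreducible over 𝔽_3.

No

Write h(u) = u^2.
Check for roots in 𝔽_3: h(0) = 0 → root; h(1) = 1; h(2) = 1.
h(0) = 0, so (u) divides h(u); h is reducible.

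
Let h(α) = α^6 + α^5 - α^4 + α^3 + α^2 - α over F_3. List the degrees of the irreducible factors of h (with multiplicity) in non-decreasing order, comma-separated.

Roots in F_3: h(0) = 0 → root; h(1) = 2; h(2) = 0 → root.
Linear factors from roots: (α), (α + 1).
Complete factorization: h(α) = (α)·(α + 1)^3·(α^2 + α - 1).
Factor degrees with multiplicity: 1 + 1 + 1 + 1 + 2 = 6.

1, 1, 1, 1, 2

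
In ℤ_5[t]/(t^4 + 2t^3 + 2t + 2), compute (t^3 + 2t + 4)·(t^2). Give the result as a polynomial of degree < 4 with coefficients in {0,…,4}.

t^3 + 2t^2 + 2t + 4

Multiply in ℤ_5[t]: (t^3 + 2t + 4)·(t^2) = t^5 + 2t^3 + 4t^2.
Reduce using t^4 ≡ 3t^3 + 3t + 3 (mod t^4 + 2t^3 + 2t + 2).
Reduced: t^3 + 2t^2 + 2t + 4.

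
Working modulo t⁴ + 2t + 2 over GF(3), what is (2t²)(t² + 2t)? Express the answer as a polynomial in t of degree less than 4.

t^3 + 2t + 2

Multiply in GF(3)[t]: (2t²)·(t² + 2t) = 2t⁴ + t³.
Reduce using t⁴ ≡ t + 1 (mod t⁴ + 2t + 2).
Reduced: t³ + 2t + 2.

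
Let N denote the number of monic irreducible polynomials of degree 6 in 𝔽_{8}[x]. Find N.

x^(8^6) − x is the product of all monic irreducibles of degree dividing 6; Möbius inversion gives N = (1/6) Σ μ(6/d)·8^d.
Divisors of 6: 1, 2, 3, 6; μ(6/d) for each: 1, -1, -1, 1.
Σ = 8^1 − 8^2 − 8^3 + 8^6 = 261576.
N = 261576/6 = 43596.

43596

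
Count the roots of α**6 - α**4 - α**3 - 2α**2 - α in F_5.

Write f(α) = α**6 - α**4 - α**3 - 2α**2 - α.
Evaluate at each of the 5 elements of F_5:
f(0) = 0 → root; f(1) = 1; f(2) = 0 → root; f(3) = 0 → root; f(4) = 0 → root.
Roots: {0, 2, 3, 4}.

4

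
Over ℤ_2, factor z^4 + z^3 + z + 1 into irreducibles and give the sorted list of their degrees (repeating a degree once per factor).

Write f(z) = z^4 + z^3 + z + 1.
Roots in ℤ_2: f(0) = 1; f(1) = 0 → root.
Linear factors from roots: (z + 1).
Complete factorization: f(z) = (z + 1)^2·(z^2 + z + 1).
Factor degrees with multiplicity: 1 + 1 + 2 = 4.

1, 1, 2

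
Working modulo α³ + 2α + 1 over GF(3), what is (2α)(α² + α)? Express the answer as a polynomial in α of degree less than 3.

Multiply in GF(3)[α]: (2α)·(α² + α) = 2α³ + 2α².
Reduce using α³ ≡ α + 2 (mod α³ + 2α + 1).
Reduced: 2α² + 2α + 1.

2α^2 + 2α + 1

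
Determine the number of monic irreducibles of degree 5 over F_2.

6

x^(2^5) − x is the product of all monic irreducibles of degree dividing 5; Möbius inversion gives N = (1/5) Σ μ(5/d)·2^d.
Divisors of 5: 1, 5; μ(5/d) for each: -1, 1.
Σ = − 2^1 + 2^5 = 30.
N = 30/5 = 6.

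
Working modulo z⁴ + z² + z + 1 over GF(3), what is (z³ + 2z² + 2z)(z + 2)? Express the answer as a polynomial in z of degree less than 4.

Multiply in GF(3)[z]: (z³ + 2z² + 2z)·(z + 2) = z⁴ + z³ + z.
Reduce using z⁴ ≡ 2z² + 2z + 2 (mod z⁴ + z² + z + 1).
Reduced: z³ + 2z² + 2.

z^3 + 2z^2 + 2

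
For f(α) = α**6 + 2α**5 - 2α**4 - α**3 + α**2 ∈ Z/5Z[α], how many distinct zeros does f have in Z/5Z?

2

Evaluate at each of the 5 elements of Z/5Z:
f(0) = 0 → root; f(1) = 1; f(2) = 2; f(3) = 0 → root; f(4) = 4.
Roots: {0, 3}.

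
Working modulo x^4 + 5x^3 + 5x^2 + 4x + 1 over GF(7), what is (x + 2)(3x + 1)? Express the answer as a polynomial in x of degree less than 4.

3x^2 + 2

Multiply in GF(7)[x]: (x + 2)·(3x + 1) = 3x^2 + 2.
Reduced: 3x^2 + 2.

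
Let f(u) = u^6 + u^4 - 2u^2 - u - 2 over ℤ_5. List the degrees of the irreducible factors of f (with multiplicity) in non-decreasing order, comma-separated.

6

Roots in ℤ_5: f(0) = 3; f(1) = 2; f(2) = 3; f(3) = 2; f(4) = 4.
Complete factorization: f(u) = (u^6 + u^4 - 2u^2 - u - 2).
Factor degrees with multiplicity: 6 = 6.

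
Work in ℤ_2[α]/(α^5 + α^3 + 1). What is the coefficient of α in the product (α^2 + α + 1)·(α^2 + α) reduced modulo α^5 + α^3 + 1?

Multiply in ℤ_2[α]: (α^2 + α + 1)·(α^2 + α) = α^4 + α.
Reduced: α^4 + α.

1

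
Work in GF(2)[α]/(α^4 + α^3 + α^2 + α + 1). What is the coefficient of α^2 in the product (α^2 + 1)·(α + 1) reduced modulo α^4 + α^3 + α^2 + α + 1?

Multiply in GF(2)[α]: (α^2 + 1)·(α + 1) = α^3 + α^2 + α + 1.
Reduced: α^3 + α^2 + α + 1.

1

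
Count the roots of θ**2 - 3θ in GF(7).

2

Write g(θ) = θ**2 - 3θ.
Evaluate at each of the 7 elements of GF(7):
g(0) = 0 → root; g(1) = 5; g(2) = 5; g(3) = 0 → root; g(4) = 4; g(5) = 3; g(6) = 4.
Roots: {0, 3}.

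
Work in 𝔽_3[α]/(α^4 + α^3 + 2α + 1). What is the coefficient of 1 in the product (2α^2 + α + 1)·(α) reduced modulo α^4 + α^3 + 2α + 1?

Multiply in 𝔽_3[α]: (2α^2 + α + 1)·(α) = 2α^3 + α^2 + α.
Reduced: 2α^3 + α^2 + α.

0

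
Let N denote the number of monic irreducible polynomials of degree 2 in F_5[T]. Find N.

10

Gauss's count: N_{5}(2) = (1/2) Σ_{d|2} μ(2/d)·5^d.
Divisors of 2: 1, 2; μ(2/d) for each: -1, 1.
Σ = − 5^1 + 5^2 = 20.
N = 20/2 = 10.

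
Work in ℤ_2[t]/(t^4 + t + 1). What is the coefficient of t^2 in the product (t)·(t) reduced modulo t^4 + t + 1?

Multiply in ℤ_2[t]: (t)·(t) = t^2.
Reduced: t^2.

1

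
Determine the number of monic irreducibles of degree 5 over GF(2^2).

x^(4^5) − x is the product of all monic irreducibles of degree dividing 5; Möbius inversion gives N = (1/5) Σ μ(5/d)·4^d.
Divisors of 5: 1, 5; μ(5/d) for each: -1, 1.
Σ = − 4^1 + 4^5 = 1020.
N = 1020/5 = 204.

204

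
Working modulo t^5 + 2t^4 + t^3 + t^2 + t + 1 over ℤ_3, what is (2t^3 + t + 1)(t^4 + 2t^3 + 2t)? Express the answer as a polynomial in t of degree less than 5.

Multiply in ℤ_3[t]: (2t^3 + t + 1)·(t^4 + 2t^3 + 2t) = 2t^7 + t^6 + t^5 + t^4 + 2t^3 + 2t^2 + 2t.
Reduce using t^5 ≡ t^4 + 2t^3 + 2t^2 + 2t + 2 (mod t^5 + 2t^4 + t^3 + t^2 + t + 1).
Reduced: t^4 + t^3 + t^2 + 1.

t^4 + t^3 + t^2 + 1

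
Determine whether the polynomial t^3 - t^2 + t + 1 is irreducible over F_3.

Write P(t) = t^3 - t^2 + t + 1.
Check for roots in F_3: P(0) = 1; P(1) = 2; P(2) = 1.
No roots. A degree-3 polynomial over a field with no linear factor is irreducible.

Yes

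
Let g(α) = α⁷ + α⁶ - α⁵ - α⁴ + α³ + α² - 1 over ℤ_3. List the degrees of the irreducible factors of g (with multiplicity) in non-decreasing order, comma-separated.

Roots in ℤ_3: g(0) = 2; g(1) = 1; g(2) = 2.
Complete factorization: g(α) = (α⁷ + α⁶ - α⁵ - α⁴ + α³ + α² - 1).
Factor degrees with multiplicity: 7 = 7.

7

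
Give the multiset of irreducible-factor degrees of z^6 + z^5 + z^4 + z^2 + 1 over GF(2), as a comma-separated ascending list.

6

Write h(z) = z^6 + z^5 + z^4 + z^2 + 1.
Roots in GF(2): h(0) = 1; h(1) = 1.
Complete factorization: h(z) = (z^6 + z^5 + z^4 + z^2 + 1).
Factor degrees with multiplicity: 6 = 6.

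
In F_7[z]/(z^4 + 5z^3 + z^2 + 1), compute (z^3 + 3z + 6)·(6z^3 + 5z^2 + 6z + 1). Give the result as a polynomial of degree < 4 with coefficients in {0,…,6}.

6z^3 + 4z^2 + z + 3

Multiply in F_7[z]: (z^3 + 3z + 6)·(6z^3 + 5z^2 + 6z + 1) = 6z^6 + 5z^5 + 3z^4 + 3z^3 + 6z^2 + 4z + 6.
Reduce using z^4 ≡ 2z^3 + 6z^2 + 6 (mod z^4 + 5z^3 + z^2 + 1).
Reduced: 6z^3 + 4z^2 + z + 3.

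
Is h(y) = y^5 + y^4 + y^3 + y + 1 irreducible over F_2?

Check for roots in F_2: h(0) = 1; h(1) = 1.
No roots, so no linear factors.
Monic irreducibles of degree 2 over GF(2): y^2 + y + 1.
None of them divide h (all give nonzero remainder).
No irreducible factor of degree ≤ 2 exists, so h is irreducible over GF(2).

Yes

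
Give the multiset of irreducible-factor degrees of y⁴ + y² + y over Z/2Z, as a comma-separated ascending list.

1, 3

Write g(y) = y⁴ + y² + y.
Roots in Z/2Z: g(0) = 0 → root; g(1) = 1.
Linear factors from roots: (y).
Complete factorization: g(y) = (y)·(y³ + y + 1).
Factor degrees with multiplicity: 1 + 3 = 4.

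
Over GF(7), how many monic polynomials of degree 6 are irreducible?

19544

The number of monic irreducibles of degree 6 over GF(7) is (1/6)·Σ_{d∣6} μ(6/d) 7^d.
Divisors of 6: 1, 2, 3, 6; μ(6/d) for each: 1, -1, -1, 1.
Σ = 7^1 − 7^2 − 7^3 + 7^6 = 117264.
N = 117264/6 = 19544.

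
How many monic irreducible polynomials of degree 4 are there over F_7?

x^(7^4) − x is the product of all monic irreducibles of degree dividing 4; Möbius inversion gives N = (1/4) Σ μ(4/d)·7^d.
Divisors of 4: 1, 2, 4; μ(4/d) for each: 0, -1, 1.
Σ = − 7^2 + 7^4 = 2352.
N = 2352/4 = 588.

588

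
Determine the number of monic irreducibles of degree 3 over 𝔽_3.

The number of monic irreducibles of degree 3 over GF(3) is (1/3)·Σ_{d∣3} μ(3/d) 3^d.
Divisors of 3: 1, 3; μ(3/d) for each: -1, 1.
Σ = − 3^1 + 3^3 = 24.
N = 24/3 = 8.

8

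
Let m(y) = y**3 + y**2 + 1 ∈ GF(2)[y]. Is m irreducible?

Check for roots in GF(2): m(0) = 1; m(1) = 1.
No roots. A degree-3 polynomial over a field with no linear factor is irreducible.

Yes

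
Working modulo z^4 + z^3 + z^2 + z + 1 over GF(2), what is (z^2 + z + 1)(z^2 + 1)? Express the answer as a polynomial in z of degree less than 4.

z^2

Multiply in GF(2)[z]: (z^2 + z + 1)·(z^2 + 1) = z^4 + z^3 + z + 1.
Reduce using z^4 ≡ z^3 + z^2 + z + 1 (mod z^4 + z^3 + z^2 + z + 1).
Reduced: z^2.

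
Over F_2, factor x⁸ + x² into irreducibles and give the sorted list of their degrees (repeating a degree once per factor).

Write h(x) = x⁸ + x².
Roots in F_2: h(0) = 0 → root; h(1) = 0 → root.
Linear factors from roots: (x), (x + 1).
Complete factorization: h(x) = (x)^2·(x + 1)^2·(x² + x + 1)^2.
Factor degrees with multiplicity: 1 + 1 + 1 + 1 + 2 + 2 = 8.

1, 1, 1, 1, 2, 2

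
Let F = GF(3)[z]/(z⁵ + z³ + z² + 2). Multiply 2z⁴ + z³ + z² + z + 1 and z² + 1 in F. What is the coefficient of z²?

1

Multiply in GF(3)[z]: (2z⁴ + z³ + z² + z + 1)·(z² + 1) = 2z⁶ + z⁵ + 2z³ + 2z² + z + 1.
Reduce using z⁵ ≡ 2z³ + 2z² + 1 (mod z⁵ + z³ + z² + 2).
Reduced: z⁴ + 2z³ + z² + 2.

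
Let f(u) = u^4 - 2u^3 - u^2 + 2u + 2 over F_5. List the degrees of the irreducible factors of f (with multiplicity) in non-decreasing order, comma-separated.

Roots in F_5: f(0) = 2; f(1) = 2; f(2) = 2; f(3) = 1; f(4) = 2.
Complete factorization: f(u) = (u^2 - u + 1)·(u^2 - u + 2).
Factor degrees with multiplicity: 2 + 2 = 4.

2, 2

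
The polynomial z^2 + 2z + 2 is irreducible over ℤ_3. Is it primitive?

Write f(z) = z^2 + 2z + 2.
|GF(3^2)^×| = 3^2 − 1 = 8. Prime factorization: 8 = 2^3.
f is primitive ⇔ z has order 8 in GF(3)[z]/(f), i.e. z^(8/q) ≠ 1 for each prime q | 8.
z^(4) mod f = 2.
None equal 1, so z has full order 8; f is primitive.

Yes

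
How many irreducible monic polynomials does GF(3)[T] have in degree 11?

The number of monic irreducibles of degree 11 over GF(3) is (1/11)·Σ_{d∣11} μ(11/d) 3^d.
Divisors of 11: 1, 11; μ(11/d) for each: -1, 1.
Σ = − 3^1 + 3^11 = 177144.
N = 177144/11 = 16104.

16104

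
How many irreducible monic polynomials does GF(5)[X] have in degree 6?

2580

The number of monic irreducibles of degree 6 over GF(5) is (1/6)·Σ_{d∣6} μ(6/d) 5^d.
Divisors of 6: 1, 2, 3, 6; μ(6/d) for each: 1, -1, -1, 1.
Σ = 5^1 − 5^2 − 5^3 + 5^6 = 15480.
N = 15480/6 = 2580.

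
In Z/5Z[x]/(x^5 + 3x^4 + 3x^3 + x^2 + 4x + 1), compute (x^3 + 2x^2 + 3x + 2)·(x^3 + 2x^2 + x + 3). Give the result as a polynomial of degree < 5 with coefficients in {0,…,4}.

2x^4 + 4x^3 + 3x^2 + x

Multiply in Z/5Z[x]: (x^3 + 2x^2 + 3x + 2)·(x^3 + 2x^2 + x + 3) = x^6 + 4x^5 + 3x^4 + 3x^3 + 3x^2 + x + 1.
Reduce using x^5 ≡ 2x^4 + 2x^3 + 4x^2 + x + 4 (mod x^5 + 3x^4 + 3x^3 + x^2 + 4x + 1).
Reduced: 2x^4 + 4x^3 + 3x^2 + x.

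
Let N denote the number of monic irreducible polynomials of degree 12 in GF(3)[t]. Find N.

x^(3^12) − x is the product of all monic irreducibles of degree dividing 12; Möbius inversion gives N = (1/12) Σ μ(12/d)·3^d.
Divisors of 12: 1, 2, 3, 4, 6, 12; μ(12/d) for each: 0, 1, 0, -1, -1, 1.
Σ = 3^2 − 3^4 − 3^6 + 3^12 = 530640.
N = 530640/12 = 44220.

44220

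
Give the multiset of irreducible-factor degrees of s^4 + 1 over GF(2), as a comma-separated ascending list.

Write g(s) = s^4 + 1.
Roots in GF(2): g(0) = 1; g(1) = 0 → root.
Linear factors from roots: (s + 1).
Complete factorization: g(s) = (s + 1)^4.
Factor degrees with multiplicity: 1 + 1 + 1 + 1 = 4.

1, 1, 1, 1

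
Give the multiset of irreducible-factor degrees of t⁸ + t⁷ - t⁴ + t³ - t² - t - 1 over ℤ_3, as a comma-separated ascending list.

1, 2, 2, 3

Write h(t) = t⁸ + t⁷ - t⁴ + t³ - t² - t - 1.
Roots in ℤ_3: h(0) = 2; h(1) = 2; h(2) = 0 → root.
Linear factors from roots: (t + 1).
Complete factorization: h(t) = (t + 1)·(t² + 1)·(t² + t - 1)·(t³ - t² + t + 1).
Factor degrees with multiplicity: 1 + 2 + 2 + 3 = 8.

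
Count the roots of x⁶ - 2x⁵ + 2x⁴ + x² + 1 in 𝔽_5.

Write h(x) = x⁶ - 2x⁵ + 2x⁴ + x² + 1.
Evaluate at each of the 5 elements of 𝔽_5:
h(0) = 1; h(1) = 3; h(2) = 2; h(3) = 0 → root; h(4) = 2.
Roots: {3}.

1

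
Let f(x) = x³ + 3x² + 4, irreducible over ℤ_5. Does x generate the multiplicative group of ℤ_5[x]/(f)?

|GF(5^3)^×| = 5^3 − 1 = 124. Prime factorization: 124 = 2^2·31.
f is primitive ⇔ x has order 124 in GF(5)[x]/(f), i.e. x^(124/q) ≠ 1 for each prime q | 124.
x^(62) mod f = 1
x^(4) mod f = 4x² + x + 2.
Since x^(62) = 1, the order of x divides 62 < 124; not primitive.

No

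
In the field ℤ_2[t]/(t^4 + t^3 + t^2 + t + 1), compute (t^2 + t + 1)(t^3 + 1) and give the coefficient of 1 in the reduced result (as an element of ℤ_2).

1

Multiply in ℤ_2[t]: (t^2 + t + 1)·(t^3 + 1) = t^5 + t^4 + t^3 + t^2 + t + 1.
Reduce using t^4 ≡ t^3 + t^2 + t + 1 (mod t^4 + t^3 + t^2 + t + 1).
Reduced: 1.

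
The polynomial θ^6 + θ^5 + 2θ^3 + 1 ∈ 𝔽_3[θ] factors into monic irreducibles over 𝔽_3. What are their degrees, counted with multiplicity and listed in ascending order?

6

Write f(θ) = θ^6 + θ^5 + 2θ^3 + 1.
Roots in 𝔽_3: f(0) = 1; f(1) = 2; f(2) = 2.
Complete factorization: f(θ) = (θ^6 + θ^5 + 2θ^3 + 1).
Factor degrees with multiplicity: 6 = 6.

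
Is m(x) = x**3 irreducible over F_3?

No

Check for roots in F_3: m(0) = 0 → root; m(1) = 1; m(2) = 2.
m(0) = 0, so (x) divides m(x); m is reducible.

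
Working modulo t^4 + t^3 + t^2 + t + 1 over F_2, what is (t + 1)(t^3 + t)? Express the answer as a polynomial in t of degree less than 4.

1

Multiply in F_2[t]: (t + 1)·(t^3 + t) = t^4 + t^3 + t^2 + t.
Reduce using t^4 ≡ t^3 + t^2 + t + 1 (mod t^4 + t^3 + t^2 + t + 1).
Reduced: 1.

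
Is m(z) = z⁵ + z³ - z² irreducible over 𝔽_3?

No

Check for roots in 𝔽_3: m(0) = 0 → root; m(1) = 1; m(2) = 0 → root.
m(0) = 0, so (z) divides m(z); m is reducible.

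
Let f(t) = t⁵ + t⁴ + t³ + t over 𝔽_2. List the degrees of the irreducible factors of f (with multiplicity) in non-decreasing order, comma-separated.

1, 1, 3

Roots in 𝔽_2: f(0) = 0 → root; f(1) = 0 → root.
Linear factors from roots: (t), (t + 1).
Complete factorization: f(t) = (t)·(t + 1)·(t³ + t + 1).
Factor degrees with multiplicity: 1 + 1 + 3 = 5.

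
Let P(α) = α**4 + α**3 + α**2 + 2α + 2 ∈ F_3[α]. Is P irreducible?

Yes

Check for roots in F_3: P(0) = 2; P(1) = 1; P(2) = 1.
No roots, so no linear factors.
Monic irreducibles of degree 2 over GF(3): α**2 + 1, α**2 + α + 2, α**2 + 2α + 2.
None of them divide P (all give nonzero remainder).
No irreducible factor of degree ≤ 2 exists, so P is irreducible over GF(3).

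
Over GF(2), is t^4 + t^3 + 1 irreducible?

Yes

Write f(t) = t^4 + t^3 + 1.
Check for roots in GF(2): f(0) = 1; f(1) = 1.
No roots, so no linear factors.
Monic irreducibles of degree 2 over GF(2): t^2 + t + 1.
None of them divide f (all give nonzero remainder).
No irreducible factor of degree ≤ 2 exists, so f is irreducible over GF(2).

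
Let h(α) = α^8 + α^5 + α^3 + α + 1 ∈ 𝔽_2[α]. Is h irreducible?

Yes

Check for roots in 𝔽_2: h(0) = 1; h(1) = 1.
No roots, so no linear factors.
Monic irreducibles of degree 2 over GF(2): α^2 + α + 1.
None of them divide h (all give nonzero remainder).
Monic irreducibles of degree 3 over GF(2): α^3 + α + 1, α^3 + α^2 + 1.
None of them divide h (all give nonzero remainder).
Monic irreducibles of degree 4 over GF(2): α^4 + α + 1, α^4 + α^3 + 1, α^4 + α^3 + α^2 + α + 1.
None of them divide h (all give nonzero remainder).
No irreducible factor of degree ≤ 4 exists, so h is irreducible over GF(2).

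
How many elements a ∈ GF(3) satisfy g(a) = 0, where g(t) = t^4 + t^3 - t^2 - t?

3

Evaluate at each of the 3 elements of GF(3):
g(0) = 0 → root; g(1) = 0 → root; g(2) = 0 → root.
Roots: {0, 1, 2}.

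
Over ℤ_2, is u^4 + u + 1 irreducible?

Write f(u) = u^4 + u + 1.
Check for roots in ℤ_2: f(0) = 1; f(1) = 1.
No roots, so no linear factors.
Monic irreducibles of degree 2 over GF(2): u^2 + u + 1.
None of them divide f (all give nonzero remainder).
No irreducible factor of degree ≤ 2 exists, so f is irreducible over GF(2).

Yes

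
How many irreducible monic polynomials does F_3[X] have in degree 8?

810

By the necklace-counting formula, N_3(8) = (1/8) Σ_{d|8} μ(8/d)·3^d.
Divisors of 8: 1, 2, 4, 8; μ(8/d) for each: 0, 0, -1, 1.
Σ = − 3^4 + 3^8 = 6480.
N = 6480/8 = 810.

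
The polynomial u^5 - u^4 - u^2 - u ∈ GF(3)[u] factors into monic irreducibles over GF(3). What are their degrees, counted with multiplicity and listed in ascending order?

Write f(u) = u^5 - u^4 - u^2 - u.
Roots in GF(3): f(0) = 0 → root; f(1) = 1; f(2) = 1.
Linear factors from roots: (u).
Complete factorization: f(u) = (u)·(u^2 + 1)·(u^2 - u - 1).
Factor degrees with multiplicity: 1 + 2 + 2 = 5.

1, 2, 2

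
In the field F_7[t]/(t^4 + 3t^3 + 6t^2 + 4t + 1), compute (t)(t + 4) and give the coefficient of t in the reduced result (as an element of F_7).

4

Multiply in F_7[t]: (t)·(t + 4) = t^2 + 4t.
Reduced: t^2 + 4t.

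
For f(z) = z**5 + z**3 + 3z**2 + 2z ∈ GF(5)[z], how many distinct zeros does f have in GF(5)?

1

Evaluate at each of the 5 elements of GF(5):
f(0) = 0 → root; f(1) = 2; f(2) = 1; f(3) = 3; f(4) = 4.
Roots: {0}.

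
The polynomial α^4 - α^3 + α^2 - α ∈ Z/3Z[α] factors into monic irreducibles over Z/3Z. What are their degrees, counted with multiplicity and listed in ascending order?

Write f(α) = α^4 - α^3 + α^2 - α.
Roots in Z/3Z: f(0) = 0 → root; f(1) = 0 → root; f(2) = 1.
Linear factors from roots: (α), (α - 1).
Complete factorization: f(α) = (α)·(α - 1)·(α^2 + 1).
Factor degrees with multiplicity: 1 + 1 + 2 = 4.

1, 1, 2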